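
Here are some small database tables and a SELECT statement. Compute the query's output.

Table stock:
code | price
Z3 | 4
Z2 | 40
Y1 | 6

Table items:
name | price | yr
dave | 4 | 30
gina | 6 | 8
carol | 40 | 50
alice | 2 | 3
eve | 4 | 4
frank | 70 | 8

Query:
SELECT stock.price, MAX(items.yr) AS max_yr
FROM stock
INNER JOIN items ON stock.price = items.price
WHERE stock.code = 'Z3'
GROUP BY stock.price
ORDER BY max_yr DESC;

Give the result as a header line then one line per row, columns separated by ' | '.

After JOIN items (4 rows):
stock.code | stock.price | items.name | items.price | items.yr
Z3 | 4 | dave | 4 | 30
Z3 | 4 | eve | 4 | 4
Z2 | 40 | carol | 40 | 50
Y1 | 6 | gina | 6 | 8
After WHERE (2 rows):
stock.code | stock.price | items.name | items.price | items.yr
Z3 | 4 | dave | 4 | 30
Z3 | 4 | eve | 4 | 4
After GROUP BY (1 rows):
stock.price | max_yr
4 | 30
After ORDER BY (1 rows):
stock.price | max_yr
4 | 30

== RESULT ==
stock.price | max_yr
4 | 30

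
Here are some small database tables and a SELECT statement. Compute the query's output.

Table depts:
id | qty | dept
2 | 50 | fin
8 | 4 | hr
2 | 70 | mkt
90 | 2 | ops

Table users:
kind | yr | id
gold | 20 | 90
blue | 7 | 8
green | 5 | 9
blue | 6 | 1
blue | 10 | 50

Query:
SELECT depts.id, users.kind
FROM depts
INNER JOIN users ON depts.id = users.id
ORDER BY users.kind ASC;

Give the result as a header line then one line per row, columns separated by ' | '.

== RESULT ==
depts.id | users.kind
8 | blue
90 | gold

Derivation:
After JOIN users (2 rows):
depts.id | depts.qty | depts.dept | users.kind | users.yr | users.id
8 | 4 | hr | blue | 7 | 8
90 | 2 | ops | gold | 20 | 90
After SELECT (2 rows):
depts.id | users.kind
8 | blue
90 | gold
After ORDER BY (2 rows):
depts.id | users.kind
8 | blue
90 | gold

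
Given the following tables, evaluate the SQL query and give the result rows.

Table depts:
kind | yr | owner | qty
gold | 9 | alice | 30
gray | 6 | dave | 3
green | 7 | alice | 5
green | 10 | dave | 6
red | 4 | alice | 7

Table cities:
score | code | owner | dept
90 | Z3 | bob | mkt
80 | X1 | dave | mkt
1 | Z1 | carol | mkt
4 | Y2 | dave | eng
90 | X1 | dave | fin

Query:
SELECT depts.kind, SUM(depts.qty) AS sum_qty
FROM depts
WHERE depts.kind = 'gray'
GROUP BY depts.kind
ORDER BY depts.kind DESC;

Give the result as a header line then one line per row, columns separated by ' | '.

== RESULT ==
depts.kind | sum_qty
gray | 3

Derivation:
After WHERE (1 rows):
depts.kind | depts.yr | depts.owner | depts.qty
gray | 6 | dave | 3
After GROUP BY (1 rows):
depts.kind | sum_qty
gray | 3
After ORDER BY (1 rows):
depts.kind | sum_qty
gray | 3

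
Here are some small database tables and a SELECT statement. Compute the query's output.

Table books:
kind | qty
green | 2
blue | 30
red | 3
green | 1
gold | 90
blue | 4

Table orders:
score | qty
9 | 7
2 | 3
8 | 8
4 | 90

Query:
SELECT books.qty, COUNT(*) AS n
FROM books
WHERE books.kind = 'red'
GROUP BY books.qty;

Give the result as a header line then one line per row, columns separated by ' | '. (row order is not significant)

== RESULT ==
books.qty | n
3 | 1

Derivation:
After WHERE (1 rows):
books.kind | books.qty
red | 3
After GROUP BY (1 rows):
books.qty | n
3 | 1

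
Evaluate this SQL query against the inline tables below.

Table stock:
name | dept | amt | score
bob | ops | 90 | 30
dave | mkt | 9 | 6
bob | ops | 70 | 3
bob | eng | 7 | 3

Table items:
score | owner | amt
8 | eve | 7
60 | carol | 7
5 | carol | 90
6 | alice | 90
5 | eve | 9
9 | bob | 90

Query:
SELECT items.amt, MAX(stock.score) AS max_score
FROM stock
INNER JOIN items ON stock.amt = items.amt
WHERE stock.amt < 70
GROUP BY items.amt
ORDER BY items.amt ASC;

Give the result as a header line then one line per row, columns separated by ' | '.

After JOIN items (6 rows):
stock.name | stock.dept | stock.amt | stock.score | items.score | items.owner | items.amt
bob | ops | 90 | 30 | 5 | carol | 90
bob | ops | 90 | 30 | 6 | alice | 90
bob | ops | 90 | 30 | 9 | bob | 90
dave | mkt | 9 | 6 | 5 | eve | 9
bob | eng | 7 | 3 | 8 | eve | 7
bob | eng | 7 | 3 | 60 | carol | 7
After WHERE (3 rows):
stock.name | stock.dept | stock.amt | stock.score | items.score | items.owner | items.amt
dave | mkt | 9 | 6 | 5 | eve | 9
bob | eng | 7 | 3 | 8 | eve | 7
bob | eng | 7 | 3 | 60 | carol | 7
After GROUP BY (2 rows):
items.amt | max_score
9 | 6
7 | 3
After ORDER BY (2 rows):
items.amt | max_score
7 | 3
9 | 6

== RESULT ==
items.amt | max_score
7 | 3
9 | 6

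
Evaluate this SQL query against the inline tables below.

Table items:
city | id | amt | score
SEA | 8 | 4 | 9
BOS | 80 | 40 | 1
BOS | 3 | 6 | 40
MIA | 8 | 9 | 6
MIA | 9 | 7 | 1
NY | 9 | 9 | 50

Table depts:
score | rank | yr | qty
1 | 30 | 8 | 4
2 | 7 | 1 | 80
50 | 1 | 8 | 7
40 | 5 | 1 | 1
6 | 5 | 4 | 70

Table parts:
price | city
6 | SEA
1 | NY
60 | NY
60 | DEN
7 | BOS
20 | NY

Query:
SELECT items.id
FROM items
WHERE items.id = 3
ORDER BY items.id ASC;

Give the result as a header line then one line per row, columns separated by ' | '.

== RESULT ==
items.id
3

Derivation:
After WHERE (1 rows):
items.city | items.id | items.amt | items.score
BOS | 3 | 6 | 40
After SELECT (1 rows):
items.id
3
After ORDER BY (1 rows):
items.id
3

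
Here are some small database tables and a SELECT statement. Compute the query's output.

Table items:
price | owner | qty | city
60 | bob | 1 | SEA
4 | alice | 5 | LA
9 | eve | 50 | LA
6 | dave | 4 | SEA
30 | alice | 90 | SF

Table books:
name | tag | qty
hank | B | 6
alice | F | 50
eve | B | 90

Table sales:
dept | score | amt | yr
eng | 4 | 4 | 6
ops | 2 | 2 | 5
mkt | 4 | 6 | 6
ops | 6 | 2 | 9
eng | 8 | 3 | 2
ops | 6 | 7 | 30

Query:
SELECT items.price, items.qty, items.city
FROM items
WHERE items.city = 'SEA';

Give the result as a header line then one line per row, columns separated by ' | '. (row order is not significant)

== RESULT ==
items.price | items.qty | items.city
60 | 1 | SEA
6 | 4 | SEA

Derivation:
After WHERE (2 rows):
items.price | items.owner | items.qty | items.city
60 | bob | 1 | SEA
6 | dave | 4 | SEA
After SELECT (2 rows):
items.price | items.qty | items.city
60 | 1 | SEA
6 | 4 | SEA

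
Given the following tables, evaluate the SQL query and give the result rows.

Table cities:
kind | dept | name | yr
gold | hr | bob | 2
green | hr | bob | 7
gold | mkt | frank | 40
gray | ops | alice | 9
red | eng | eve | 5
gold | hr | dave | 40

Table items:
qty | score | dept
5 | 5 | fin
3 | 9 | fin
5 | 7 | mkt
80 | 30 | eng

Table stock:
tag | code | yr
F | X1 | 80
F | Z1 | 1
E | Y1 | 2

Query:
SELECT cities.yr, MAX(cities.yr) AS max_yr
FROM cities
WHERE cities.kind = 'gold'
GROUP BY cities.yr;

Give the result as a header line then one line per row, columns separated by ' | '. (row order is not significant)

== RESULT ==
cities.yr | max_yr
2 | 2
40 | 40

Derivation:
After WHERE (3 rows):
cities.kind | cities.dept | cities.name | cities.yr
gold | hr | bob | 2
gold | mkt | frank | 40
gold | hr | dave | 40
After GROUP BY (2 rows):
cities.yr | max_yr
2 | 2
40 | 40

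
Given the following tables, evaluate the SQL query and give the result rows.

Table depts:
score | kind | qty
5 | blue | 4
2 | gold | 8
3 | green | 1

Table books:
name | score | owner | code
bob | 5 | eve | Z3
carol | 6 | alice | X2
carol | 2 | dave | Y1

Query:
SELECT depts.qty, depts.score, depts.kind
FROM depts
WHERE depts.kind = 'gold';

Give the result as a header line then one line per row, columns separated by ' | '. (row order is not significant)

== RESULT ==
depts.qty | depts.score | depts.kind
8 | 2 | gold

Derivation:
After WHERE (1 rows):
depts.score | depts.kind | depts.qty
2 | gold | 8
After SELECT (1 rows):
depts.qty | depts.score | depts.kind
8 | 2 | gold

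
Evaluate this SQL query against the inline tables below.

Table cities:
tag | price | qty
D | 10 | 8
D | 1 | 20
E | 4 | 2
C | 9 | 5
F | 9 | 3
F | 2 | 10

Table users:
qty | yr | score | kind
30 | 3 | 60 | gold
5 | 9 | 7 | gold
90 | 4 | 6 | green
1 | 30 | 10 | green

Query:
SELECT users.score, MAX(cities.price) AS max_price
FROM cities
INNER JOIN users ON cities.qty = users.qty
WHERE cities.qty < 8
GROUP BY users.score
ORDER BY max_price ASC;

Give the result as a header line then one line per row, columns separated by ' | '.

== RESULT ==
users.score | max_price
7 | 9

Derivation:
After JOIN users (1 rows):
cities.tag | cities.price | cities.qty | users.qty | users.yr | users.score | users.kind
C | 9 | 5 | 5 | 9 | 7 | gold
After WHERE (1 rows):
cities.tag | cities.price | cities.qty | users.qty | users.yr | users.score | users.kind
C | 9 | 5 | 5 | 9 | 7 | gold
After GROUP BY (1 rows):
users.score | max_price
7 | 9
After ORDER BY (1 rows):
users.score | max_price
7 | 9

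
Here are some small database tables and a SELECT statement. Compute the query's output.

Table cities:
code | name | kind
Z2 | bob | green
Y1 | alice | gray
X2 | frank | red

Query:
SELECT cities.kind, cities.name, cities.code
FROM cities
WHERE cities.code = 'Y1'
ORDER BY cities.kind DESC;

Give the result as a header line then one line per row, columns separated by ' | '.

After WHERE (1 rows):
cities.code | cities.name | cities.kind
Y1 | alice | gray
After SELECT (1 rows):
cities.kind | cities.name | cities.code
gray | alice | Y1
After ORDER BY (1 rows):
cities.kind | cities.name | cities.code
gray | alice | Y1

== RESULT ==
cities.kind | cities.name | cities.code
gray | alice | Y1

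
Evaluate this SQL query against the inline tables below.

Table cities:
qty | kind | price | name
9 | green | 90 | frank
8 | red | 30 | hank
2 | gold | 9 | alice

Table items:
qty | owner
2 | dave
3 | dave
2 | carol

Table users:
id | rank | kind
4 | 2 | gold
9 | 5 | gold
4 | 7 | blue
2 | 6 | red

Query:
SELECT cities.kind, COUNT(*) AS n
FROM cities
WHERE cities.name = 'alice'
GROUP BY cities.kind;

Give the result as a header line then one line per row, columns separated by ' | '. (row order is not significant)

After WHERE (1 rows):
cities.qty | cities.kind | cities.price | cities.name
2 | gold | 9 | alice
After GROUP BY (1 rows):
cities.kind | n
gold | 1

== RESULT ==
cities.kind | n
gold | 1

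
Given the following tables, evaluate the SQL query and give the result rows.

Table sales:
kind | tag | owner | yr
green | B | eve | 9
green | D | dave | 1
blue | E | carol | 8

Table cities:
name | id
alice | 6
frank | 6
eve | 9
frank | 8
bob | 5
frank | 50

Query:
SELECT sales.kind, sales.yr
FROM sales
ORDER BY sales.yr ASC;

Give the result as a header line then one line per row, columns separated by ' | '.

After SELECT (3 rows):
sales.kind | sales.yr
green | 9
green | 1
blue | 8
After ORDER BY (3 rows):
sales.kind | sales.yr
green | 1
blue | 8
green | 9

== RESULT ==
sales.kind | sales.yr
green | 1
blue | 8
green | 9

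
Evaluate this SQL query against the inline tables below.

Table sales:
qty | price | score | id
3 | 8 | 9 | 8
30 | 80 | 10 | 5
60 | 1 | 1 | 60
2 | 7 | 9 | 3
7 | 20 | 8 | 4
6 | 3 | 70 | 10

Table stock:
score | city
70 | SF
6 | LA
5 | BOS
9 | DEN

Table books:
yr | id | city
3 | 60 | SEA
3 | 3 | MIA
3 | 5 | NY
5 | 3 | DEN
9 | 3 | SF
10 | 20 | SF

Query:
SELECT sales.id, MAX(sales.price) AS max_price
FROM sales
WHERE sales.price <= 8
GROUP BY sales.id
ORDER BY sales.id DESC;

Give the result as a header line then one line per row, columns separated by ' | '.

== RESULT ==
sales.id | max_price
60 | 1
10 | 3
8 | 8
3 | 7

Derivation:
After WHERE (4 rows):
sales.qty | sales.price | sales.score | sales.id
3 | 8 | 9 | 8
60 | 1 | 1 | 60
2 | 7 | 9 | 3
6 | 3 | 70 | 10
After GROUP BY (4 rows):
sales.id | max_price
8 | 8
60 | 1
3 | 7
10 | 3
After ORDER BY (4 rows):
sales.id | max_price
60 | 1
10 | 3
8 | 8
3 | 7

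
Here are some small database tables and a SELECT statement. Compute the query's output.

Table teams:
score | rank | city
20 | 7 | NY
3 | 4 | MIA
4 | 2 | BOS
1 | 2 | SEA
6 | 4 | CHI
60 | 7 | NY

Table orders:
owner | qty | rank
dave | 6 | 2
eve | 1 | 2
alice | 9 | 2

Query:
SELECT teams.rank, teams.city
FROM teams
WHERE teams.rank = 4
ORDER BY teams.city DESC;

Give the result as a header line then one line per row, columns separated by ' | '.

After WHERE (2 rows):
teams.score | teams.rank | teams.city
3 | 4 | MIA
6 | 4 | CHI
After SELECT (2 rows):
teams.rank | teams.city
4 | MIA
4 | CHI
After ORDER BY (2 rows):
teams.rank | teams.city
4 | MIA
4 | CHI

== RESULT ==
teams.rank | teams.city
4 | MIA
4 | CHI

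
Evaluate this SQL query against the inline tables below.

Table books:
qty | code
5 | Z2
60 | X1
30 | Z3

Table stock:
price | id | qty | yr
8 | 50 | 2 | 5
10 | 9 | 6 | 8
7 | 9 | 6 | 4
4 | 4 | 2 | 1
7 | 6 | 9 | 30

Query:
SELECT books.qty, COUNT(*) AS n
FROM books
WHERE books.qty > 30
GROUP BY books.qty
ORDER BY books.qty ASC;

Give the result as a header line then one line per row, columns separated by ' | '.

After WHERE (1 rows):
books.qty | books.code
60 | X1
After GROUP BY (1 rows):
books.qty | n
60 | 1
After ORDER BY (1 rows):
books.qty | n
60 | 1

== RESULT ==
books.qty | n
60 | 1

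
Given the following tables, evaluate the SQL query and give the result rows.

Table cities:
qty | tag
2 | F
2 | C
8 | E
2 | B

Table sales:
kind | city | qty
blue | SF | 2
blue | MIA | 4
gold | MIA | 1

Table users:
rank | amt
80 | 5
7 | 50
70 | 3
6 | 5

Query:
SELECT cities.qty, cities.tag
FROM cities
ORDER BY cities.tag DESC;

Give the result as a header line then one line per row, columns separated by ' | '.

== RESULT ==
cities.qty | cities.tag
2 | F
8 | E
2 | C
2 | B

Derivation:
After SELECT (4 rows):
cities.qty | cities.tag
2 | F
2 | C
8 | E
2 | B
After ORDER BY (4 rows):
cities.qty | cities.tag
2 | F
8 | E
2 | C
2 | B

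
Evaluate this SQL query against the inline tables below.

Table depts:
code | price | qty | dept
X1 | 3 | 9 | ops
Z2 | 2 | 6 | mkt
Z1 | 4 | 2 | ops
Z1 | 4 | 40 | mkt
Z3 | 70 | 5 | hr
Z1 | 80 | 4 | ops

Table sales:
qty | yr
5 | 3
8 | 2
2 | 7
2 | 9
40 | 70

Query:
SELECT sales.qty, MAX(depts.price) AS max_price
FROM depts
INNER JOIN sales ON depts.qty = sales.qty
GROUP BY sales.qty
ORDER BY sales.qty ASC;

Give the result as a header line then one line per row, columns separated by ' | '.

After JOIN sales (4 rows):
depts.code | depts.price | depts.qty | depts.dept | sales.qty | sales.yr
Z1 | 4 | 2 | ops | 2 | 7
Z1 | 4 | 2 | ops | 2 | 9
Z1 | 4 | 40 | mkt | 40 | 70
Z3 | 70 | 5 | hr | 5 | 3
After GROUP BY (3 rows):
sales.qty | max_price
2 | 4
40 | 4
5 | 70
After ORDER BY (3 rows):
sales.qty | max_price
2 | 4
5 | 70
40 | 4

== RESULT ==
sales.qty | max_price
2 | 4
5 | 70
40 | 4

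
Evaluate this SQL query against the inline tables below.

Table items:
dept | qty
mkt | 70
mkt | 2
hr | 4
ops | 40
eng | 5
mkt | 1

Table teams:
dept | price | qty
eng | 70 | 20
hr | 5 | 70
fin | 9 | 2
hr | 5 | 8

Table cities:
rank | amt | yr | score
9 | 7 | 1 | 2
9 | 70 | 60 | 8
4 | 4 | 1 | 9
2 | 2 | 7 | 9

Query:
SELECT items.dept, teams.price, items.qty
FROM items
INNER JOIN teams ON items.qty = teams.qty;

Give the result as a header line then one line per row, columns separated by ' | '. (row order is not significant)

== RESULT ==
items.dept | teams.price | items.qty
mkt | 5 | 70
mkt | 9 | 2

Derivation:
After JOIN teams (2 rows):
items.dept | items.qty | teams.dept | teams.price | teams.qty
mkt | 70 | hr | 5 | 70
mkt | 2 | fin | 9 | 2
After SELECT (2 rows):
items.dept | teams.price | items.qty
mkt | 5 | 70
mkt | 9 | 2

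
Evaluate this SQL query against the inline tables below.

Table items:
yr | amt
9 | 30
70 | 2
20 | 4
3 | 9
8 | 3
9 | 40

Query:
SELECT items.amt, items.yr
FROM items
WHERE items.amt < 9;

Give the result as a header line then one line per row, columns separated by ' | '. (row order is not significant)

After WHERE (3 rows):
items.yr | items.amt
70 | 2
20 | 4
8 | 3
After SELECT (3 rows):
items.amt | items.yr
2 | 70
4 | 20
3 | 8

== RESULT ==
items.amt | items.yr
2 | 70
4 | 20
3 | 8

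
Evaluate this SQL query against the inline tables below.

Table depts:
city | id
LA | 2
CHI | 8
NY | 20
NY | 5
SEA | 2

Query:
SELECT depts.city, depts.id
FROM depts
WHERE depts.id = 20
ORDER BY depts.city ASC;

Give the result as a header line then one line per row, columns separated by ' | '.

== RESULT ==
depts.city | depts.id
NY | 20

Derivation:
After WHERE (1 rows):
depts.city | depts.id
NY | 20
After SELECT (1 rows):
depts.city | depts.id
NY | 20
After ORDER BY (1 rows):
depts.city | depts.id
NY | 20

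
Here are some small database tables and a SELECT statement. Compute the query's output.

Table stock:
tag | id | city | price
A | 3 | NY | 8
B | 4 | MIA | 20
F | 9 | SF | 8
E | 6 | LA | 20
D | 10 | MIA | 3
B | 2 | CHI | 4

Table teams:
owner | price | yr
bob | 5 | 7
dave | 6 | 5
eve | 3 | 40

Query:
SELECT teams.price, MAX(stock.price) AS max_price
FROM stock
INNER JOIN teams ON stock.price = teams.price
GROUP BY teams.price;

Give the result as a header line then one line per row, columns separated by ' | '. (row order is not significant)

== RESULT ==
teams.price | max_price
3 | 3

Derivation:
After JOIN teams (1 rows):
stock.tag | stock.id | stock.city | stock.price | teams.owner | teams.price | teams.yr
D | 10 | MIA | 3 | eve | 3 | 40
After GROUP BY (1 rows):
teams.price | max_price
3 | 3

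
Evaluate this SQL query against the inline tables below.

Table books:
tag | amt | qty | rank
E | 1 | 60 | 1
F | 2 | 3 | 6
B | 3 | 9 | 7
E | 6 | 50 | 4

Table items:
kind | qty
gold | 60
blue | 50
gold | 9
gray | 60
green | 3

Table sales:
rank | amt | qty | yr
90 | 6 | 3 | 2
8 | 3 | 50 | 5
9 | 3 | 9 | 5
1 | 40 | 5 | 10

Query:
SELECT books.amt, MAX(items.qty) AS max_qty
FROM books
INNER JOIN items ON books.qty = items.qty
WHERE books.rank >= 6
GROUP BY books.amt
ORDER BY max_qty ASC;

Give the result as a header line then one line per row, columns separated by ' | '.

After JOIN items (5 rows):
books.tag | books.amt | books.qty | books.rank | items.kind | items.qty
E | 1 | 60 | 1 | gold | 60
E | 1 | 60 | 1 | gray | 60
F | 2 | 3 | 6 | green | 3
B | 3 | 9 | 7 | gold | 9
E | 6 | 50 | 4 | blue | 50
After WHERE (2 rows):
books.tag | books.amt | books.qty | books.rank | items.kind | items.qty
F | 2 | 3 | 6 | green | 3
B | 3 | 9 | 7 | gold | 9
After GROUP BY (2 rows):
books.amt | max_qty
2 | 3
3 | 9
After ORDER BY (2 rows):
books.amt | max_qty
2 | 3
3 | 9

== RESULT ==
books.amt | max_qty
2 | 3
3 | 9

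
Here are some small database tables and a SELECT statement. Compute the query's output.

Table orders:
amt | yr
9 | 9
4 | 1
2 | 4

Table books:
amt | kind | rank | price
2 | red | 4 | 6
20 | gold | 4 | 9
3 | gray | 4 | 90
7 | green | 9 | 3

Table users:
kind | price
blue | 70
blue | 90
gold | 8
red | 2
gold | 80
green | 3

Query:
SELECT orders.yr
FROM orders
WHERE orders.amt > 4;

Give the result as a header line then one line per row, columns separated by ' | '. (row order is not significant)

After WHERE (1 rows):
orders.amt | orders.yr
9 | 9
After SELECT (1 rows):
orders.yr
9

== RESULT ==
orders.yr
9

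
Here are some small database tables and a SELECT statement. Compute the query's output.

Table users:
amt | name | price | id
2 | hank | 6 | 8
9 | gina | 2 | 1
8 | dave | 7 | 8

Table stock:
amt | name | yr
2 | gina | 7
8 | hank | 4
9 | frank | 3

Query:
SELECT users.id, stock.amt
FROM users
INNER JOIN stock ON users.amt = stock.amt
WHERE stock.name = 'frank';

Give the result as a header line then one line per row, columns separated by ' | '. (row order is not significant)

== RESULT ==
users.id | stock.amt
1 | 9

Derivation:
After JOIN stock (3 rows):
users.amt | users.name | users.price | users.id | stock.amt | stock.name | stock.yr
2 | hank | 6 | 8 | 2 | gina | 7
9 | gina | 2 | 1 | 9 | frank | 3
8 | dave | 7 | 8 | 8 | hank | 4
After WHERE (1 rows):
users.amt | users.name | users.price | users.id | stock.amt | stock.name | stock.yr
9 | gina | 2 | 1 | 9 | frank | 3
After SELECT (1 rows):
users.id | stock.amt
1 | 9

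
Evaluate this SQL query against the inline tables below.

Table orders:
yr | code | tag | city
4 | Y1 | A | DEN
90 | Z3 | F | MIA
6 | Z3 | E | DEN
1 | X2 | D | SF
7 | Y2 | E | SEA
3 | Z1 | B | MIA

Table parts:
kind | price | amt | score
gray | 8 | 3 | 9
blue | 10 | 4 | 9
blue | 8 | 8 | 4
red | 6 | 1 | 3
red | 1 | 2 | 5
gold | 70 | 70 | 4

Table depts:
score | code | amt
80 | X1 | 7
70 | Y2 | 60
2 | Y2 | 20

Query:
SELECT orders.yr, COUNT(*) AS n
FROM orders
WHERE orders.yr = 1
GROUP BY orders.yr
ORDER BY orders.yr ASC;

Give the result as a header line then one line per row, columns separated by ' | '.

== RESULT ==
orders.yr | n
1 | 1

Derivation:
After WHERE (1 rows):
orders.yr | orders.code | orders.tag | orders.city
1 | X2 | D | SF
After GROUP BY (1 rows):
orders.yr | n
1 | 1
After ORDER BY (1 rows):
orders.yr | n
1 | 1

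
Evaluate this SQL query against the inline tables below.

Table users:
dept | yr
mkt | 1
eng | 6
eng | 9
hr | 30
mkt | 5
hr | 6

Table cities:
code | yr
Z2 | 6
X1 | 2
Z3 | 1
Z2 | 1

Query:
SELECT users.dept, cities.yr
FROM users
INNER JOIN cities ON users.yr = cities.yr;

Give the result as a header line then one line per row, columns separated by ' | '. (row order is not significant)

After JOIN cities (4 rows):
users.dept | users.yr | cities.code | cities.yr
mkt | 1 | Z3 | 1
mkt | 1 | Z2 | 1
eng | 6 | Z2 | 6
hr | 6 | Z2 | 6
After SELECT (4 rows):
users.dept | cities.yr
mkt | 1
mkt | 1
eng | 6
hr | 6

== RESULT ==
users.dept | cities.yr
mkt | 1
mkt | 1
eng | 6
hr | 6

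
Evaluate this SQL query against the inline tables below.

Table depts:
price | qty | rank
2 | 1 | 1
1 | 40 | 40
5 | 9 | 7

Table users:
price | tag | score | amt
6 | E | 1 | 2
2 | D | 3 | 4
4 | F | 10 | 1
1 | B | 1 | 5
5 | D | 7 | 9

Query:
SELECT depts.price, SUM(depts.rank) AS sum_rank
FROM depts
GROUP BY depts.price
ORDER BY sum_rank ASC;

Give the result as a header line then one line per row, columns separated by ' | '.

== RESULT ==
depts.price | sum_rank
2 | 1
5 | 7
1 | 40

Derivation:
After GROUP BY (3 rows):
depts.price | sum_rank
2 | 1
1 | 40
5 | 7
After ORDER BY (3 rows):
depts.price | sum_rank
2 | 1
5 | 7
1 | 40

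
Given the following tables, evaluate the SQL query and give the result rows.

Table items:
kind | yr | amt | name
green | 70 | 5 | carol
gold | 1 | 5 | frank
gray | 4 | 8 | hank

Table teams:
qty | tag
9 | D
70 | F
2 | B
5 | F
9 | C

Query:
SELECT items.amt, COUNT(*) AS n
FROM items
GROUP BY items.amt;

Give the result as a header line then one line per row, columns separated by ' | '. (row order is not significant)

After GROUP BY (2 rows):
items.amt | n
5 | 2
8 | 1

== RESULT ==
items.amt | n
5 | 2
8 | 1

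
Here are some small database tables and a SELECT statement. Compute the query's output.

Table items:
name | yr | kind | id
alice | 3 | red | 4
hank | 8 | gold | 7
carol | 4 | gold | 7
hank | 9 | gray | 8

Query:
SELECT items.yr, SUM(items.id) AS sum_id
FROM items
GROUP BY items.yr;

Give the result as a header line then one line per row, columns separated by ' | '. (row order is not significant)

After GROUP BY (4 rows):
items.yr | sum_id
3 | 4
8 | 7
4 | 7
9 | 8

== RESULT ==
items.yr | sum_id
3 | 4
8 | 7
4 | 7
9 | 8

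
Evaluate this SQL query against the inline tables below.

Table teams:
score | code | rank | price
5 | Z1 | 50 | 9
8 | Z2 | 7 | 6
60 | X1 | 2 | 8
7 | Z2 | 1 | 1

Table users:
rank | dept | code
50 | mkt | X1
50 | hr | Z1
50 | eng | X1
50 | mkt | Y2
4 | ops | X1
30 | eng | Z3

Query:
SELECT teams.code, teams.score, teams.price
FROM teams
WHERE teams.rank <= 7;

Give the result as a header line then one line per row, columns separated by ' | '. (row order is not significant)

After WHERE (3 rows):
teams.score | teams.code | teams.rank | teams.price
8 | Z2 | 7 | 6
60 | X1 | 2 | 8
7 | Z2 | 1 | 1
After SELECT (3 rows):
teams.code | teams.score | teams.price
Z2 | 8 | 6
X1 | 60 | 8
Z2 | 7 | 1

== RESULT ==
teams.code | teams.score | teams.price
Z2 | 8 | 6
X1 | 60 | 8
Z2 | 7 | 1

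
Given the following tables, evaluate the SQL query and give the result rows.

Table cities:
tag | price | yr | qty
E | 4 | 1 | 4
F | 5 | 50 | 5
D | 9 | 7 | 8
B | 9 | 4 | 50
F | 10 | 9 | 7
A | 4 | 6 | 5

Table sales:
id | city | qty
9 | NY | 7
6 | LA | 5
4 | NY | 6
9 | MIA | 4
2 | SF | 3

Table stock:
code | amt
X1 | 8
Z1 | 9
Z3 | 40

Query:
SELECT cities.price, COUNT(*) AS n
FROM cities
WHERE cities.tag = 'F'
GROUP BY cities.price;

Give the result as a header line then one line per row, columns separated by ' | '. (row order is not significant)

After WHERE (2 rows):
cities.tag | cities.price | cities.yr | cities.qty
F | 5 | 50 | 5
F | 10 | 9 | 7
After GROUP BY (2 rows):
cities.price | n
5 | 1
10 | 1

== RESULT ==
cities.price | n
5 | 1
10 | 1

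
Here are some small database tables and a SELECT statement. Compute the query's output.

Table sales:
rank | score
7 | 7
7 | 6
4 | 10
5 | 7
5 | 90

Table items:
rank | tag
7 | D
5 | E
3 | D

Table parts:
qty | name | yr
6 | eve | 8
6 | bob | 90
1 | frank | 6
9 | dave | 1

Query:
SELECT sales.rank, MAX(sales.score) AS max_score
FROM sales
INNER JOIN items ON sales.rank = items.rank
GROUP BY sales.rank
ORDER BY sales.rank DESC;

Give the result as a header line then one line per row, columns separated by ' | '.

After JOIN items (4 rows):
sales.rank | sales.score | items.rank | items.tag
7 | 7 | 7 | D
7 | 6 | 7 | D
5 | 7 | 5 | E
5 | 90 | 5 | E
After GROUP BY (2 rows):
sales.rank | max_score
7 | 7
5 | 90
After ORDER BY (2 rows):
sales.rank | max_score
7 | 7
5 | 90

== RESULT ==
sales.rank | max_score
7 | 7
5 | 90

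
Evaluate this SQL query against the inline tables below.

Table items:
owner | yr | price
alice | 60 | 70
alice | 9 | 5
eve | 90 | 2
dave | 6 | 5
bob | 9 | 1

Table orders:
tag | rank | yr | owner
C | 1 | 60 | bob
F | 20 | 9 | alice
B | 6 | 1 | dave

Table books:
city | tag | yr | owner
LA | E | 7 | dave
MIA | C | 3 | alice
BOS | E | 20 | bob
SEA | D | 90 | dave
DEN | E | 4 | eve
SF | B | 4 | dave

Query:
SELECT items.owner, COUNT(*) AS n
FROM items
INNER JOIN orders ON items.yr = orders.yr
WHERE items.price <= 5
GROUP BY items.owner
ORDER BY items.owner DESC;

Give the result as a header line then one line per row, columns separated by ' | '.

After JOIN orders (3 rows):
items.owner | items.yr | items.price | orders.tag | orders.rank | orders.yr | orders.owner
alice | 60 | 70 | C | 1 | 60 | bob
alice | 9 | 5 | F | 20 | 9 | alice
bob | 9 | 1 | F | 20 | 9 | alice
After WHERE (2 rows):
items.owner | items.yr | items.price | orders.tag | orders.rank | orders.yr | orders.owner
alice | 9 | 5 | F | 20 | 9 | alice
bob | 9 | 1 | F | 20 | 9 | alice
After GROUP BY (2 rows):
items.owner | n
alice | 1
bob | 1
After ORDER BY (2 rows):
items.owner | n
bob | 1
alice | 1

== RESULT ==
items.owner | n
bob | 1
alice | 1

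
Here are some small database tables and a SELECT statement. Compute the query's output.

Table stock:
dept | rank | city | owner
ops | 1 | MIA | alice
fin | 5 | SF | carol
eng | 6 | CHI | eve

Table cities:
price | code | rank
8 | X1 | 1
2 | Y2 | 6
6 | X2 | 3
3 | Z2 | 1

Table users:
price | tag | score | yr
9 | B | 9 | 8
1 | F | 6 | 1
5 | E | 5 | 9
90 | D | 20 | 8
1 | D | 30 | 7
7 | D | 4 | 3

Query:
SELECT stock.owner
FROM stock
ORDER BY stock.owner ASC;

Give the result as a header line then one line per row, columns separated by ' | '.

== RESULT ==
stock.owner
alice
carol
eve

Derivation:
After SELECT (3 rows):
stock.owner
alice
carol
eve
After ORDER BY (3 rows):
stock.owner
alice
carol
eve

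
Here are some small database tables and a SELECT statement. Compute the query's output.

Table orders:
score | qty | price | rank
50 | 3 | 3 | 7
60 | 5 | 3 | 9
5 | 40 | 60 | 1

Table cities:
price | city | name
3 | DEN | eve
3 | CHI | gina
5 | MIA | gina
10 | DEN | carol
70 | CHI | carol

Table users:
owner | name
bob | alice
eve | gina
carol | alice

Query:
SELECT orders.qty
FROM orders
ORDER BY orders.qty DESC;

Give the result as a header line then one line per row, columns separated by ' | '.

After SELECT (3 rows):
orders.qty
3
5
40
After ORDER BY (3 rows):
orders.qty
40
5
3

== RESULT ==
orders.qty
40
5
3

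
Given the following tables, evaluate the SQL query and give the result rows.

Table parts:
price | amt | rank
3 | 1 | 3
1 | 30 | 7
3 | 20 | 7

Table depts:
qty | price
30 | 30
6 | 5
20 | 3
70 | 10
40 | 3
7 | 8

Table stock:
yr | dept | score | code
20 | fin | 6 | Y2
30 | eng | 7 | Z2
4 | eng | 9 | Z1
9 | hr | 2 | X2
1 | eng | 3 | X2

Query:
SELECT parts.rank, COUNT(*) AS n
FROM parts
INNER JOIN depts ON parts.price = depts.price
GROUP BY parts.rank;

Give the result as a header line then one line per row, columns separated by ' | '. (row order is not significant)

== RESULT ==
parts.rank | n
3 | 2
7 | 2

Derivation:
After JOIN depts (4 rows):
parts.price | parts.amt | parts.rank | depts.qty | depts.price
3 | 1 | 3 | 20 | 3
3 | 1 | 3 | 40 | 3
3 | 20 | 7 | 20 | 3
3 | 20 | 7 | 40 | 3
After GROUP BY (2 rows):
parts.rank | n
3 | 2
7 | 2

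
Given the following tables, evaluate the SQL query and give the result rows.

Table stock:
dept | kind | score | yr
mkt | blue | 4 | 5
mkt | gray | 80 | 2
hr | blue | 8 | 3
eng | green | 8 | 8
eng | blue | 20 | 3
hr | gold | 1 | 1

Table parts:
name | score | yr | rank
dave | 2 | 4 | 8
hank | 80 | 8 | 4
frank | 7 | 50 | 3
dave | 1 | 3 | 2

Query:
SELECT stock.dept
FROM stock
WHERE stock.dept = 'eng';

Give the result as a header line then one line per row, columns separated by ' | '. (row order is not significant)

After WHERE (2 rows):
stock.dept | stock.kind | stock.score | stock.yr
eng | green | 8 | 8
eng | blue | 20 | 3
After SELECT (2 rows):
stock.dept
eng
eng

== RESULT ==
stock.dept
eng
eng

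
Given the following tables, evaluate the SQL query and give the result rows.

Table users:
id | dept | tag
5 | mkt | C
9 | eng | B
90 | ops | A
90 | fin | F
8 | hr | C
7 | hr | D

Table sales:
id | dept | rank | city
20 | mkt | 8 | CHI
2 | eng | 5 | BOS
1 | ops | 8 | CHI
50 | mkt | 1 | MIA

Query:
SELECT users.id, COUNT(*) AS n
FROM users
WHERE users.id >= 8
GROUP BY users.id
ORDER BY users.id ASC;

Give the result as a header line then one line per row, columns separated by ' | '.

== RESULT ==
users.id | n
8 | 1
9 | 1
90 | 2

Derivation:
After WHERE (4 rows):
users.id | users.dept | users.tag
9 | eng | B
90 | ops | A
90 | fin | F
8 | hr | C
After GROUP BY (3 rows):
users.id | n
9 | 1
90 | 2
8 | 1
After ORDER BY (3 rows):
users.id | n
8 | 1
9 | 1
90 | 2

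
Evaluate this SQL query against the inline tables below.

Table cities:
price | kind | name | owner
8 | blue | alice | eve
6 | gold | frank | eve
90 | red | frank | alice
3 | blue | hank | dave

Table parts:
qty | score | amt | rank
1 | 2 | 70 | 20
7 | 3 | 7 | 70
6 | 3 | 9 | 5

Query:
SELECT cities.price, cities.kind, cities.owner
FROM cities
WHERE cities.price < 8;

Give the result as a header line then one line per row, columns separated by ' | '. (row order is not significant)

== RESULT ==
cities.price | cities.kind | cities.owner
6 | gold | eve
3 | blue | dave

Derivation:
After WHERE (2 rows):
cities.price | cities.kind | cities.name | cities.owner
6 | gold | frank | eve
3 | blue | hank | dave
After SELECT (2 rows):
cities.price | cities.kind | cities.owner
6 | gold | eve
3 | blue | dave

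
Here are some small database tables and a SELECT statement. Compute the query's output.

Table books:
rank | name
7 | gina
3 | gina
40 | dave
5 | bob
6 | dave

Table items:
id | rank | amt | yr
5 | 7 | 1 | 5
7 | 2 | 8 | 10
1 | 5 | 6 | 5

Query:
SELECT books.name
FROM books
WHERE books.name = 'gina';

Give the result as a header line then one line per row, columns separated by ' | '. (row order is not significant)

After WHERE (2 rows):
books.rank | books.name
7 | gina
3 | gina
After SELECT (2 rows):
books.name
gina
gina

== RESULT ==
books.name
gina
gina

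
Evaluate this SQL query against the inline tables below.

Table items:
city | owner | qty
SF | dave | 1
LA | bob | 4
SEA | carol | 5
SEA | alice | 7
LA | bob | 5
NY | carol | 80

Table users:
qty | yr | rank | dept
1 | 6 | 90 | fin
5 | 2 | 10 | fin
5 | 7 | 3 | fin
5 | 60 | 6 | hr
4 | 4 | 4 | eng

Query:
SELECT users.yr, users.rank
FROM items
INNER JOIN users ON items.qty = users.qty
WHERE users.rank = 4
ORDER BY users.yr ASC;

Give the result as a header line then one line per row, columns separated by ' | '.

== RESULT ==
users.yr | users.rank
4 | 4

Derivation:
After JOIN users (8 rows):
items.city | items.owner | items.qty | users.qty | users.yr | users.rank | users.dept
SF | dave | 1 | 1 | 6 | 90 | fin
LA | bob | 4 | 4 | 4 | 4 | eng
SEA | carol | 5 | 5 | 2 | 10 | fin
SEA | carol | 5 | 5 | 7 | 3 | fin
SEA | carol | 5 | 5 | 60 | 6 | hr
LA | bob | 5 | 5 | 2 | 10 | fin
LA | bob | 5 | 5 | 7 | 3 | fin
LA | bob | 5 | 5 | 60 | 6 | hr
After WHERE (1 rows):
items.city | items.owner | items.qty | users.qty | users.yr | users.rank | users.dept
LA | bob | 4 | 4 | 4 | 4 | eng
After SELECT (1 rows):
users.yr | users.rank
4 | 4
After ORDER BY (1 rows):
users.yr | users.rank
4 | 4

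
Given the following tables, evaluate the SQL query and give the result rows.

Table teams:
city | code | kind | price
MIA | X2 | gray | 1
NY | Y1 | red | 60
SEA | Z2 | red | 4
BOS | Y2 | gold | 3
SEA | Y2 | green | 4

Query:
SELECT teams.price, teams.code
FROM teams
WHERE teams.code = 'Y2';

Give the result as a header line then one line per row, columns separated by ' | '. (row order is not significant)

After WHERE (2 rows):
teams.city | teams.code | teams.kind | teams.price
BOS | Y2 | gold | 3
SEA | Y2 | green | 4
After SELECT (2 rows):
teams.price | teams.code
3 | Y2
4 | Y2

== RESULT ==
teams.price | teams.code
3 | Y2
4 | Y2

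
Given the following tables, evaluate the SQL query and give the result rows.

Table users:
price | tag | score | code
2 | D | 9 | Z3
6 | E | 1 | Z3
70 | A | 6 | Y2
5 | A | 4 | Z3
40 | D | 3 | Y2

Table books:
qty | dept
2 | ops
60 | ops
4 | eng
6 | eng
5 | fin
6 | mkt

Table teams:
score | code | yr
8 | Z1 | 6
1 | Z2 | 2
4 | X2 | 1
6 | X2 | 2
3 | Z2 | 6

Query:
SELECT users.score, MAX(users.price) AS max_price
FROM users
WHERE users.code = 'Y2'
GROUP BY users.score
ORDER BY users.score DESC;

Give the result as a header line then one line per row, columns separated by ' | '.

After WHERE (2 rows):
users.price | users.tag | users.score | users.code
70 | A | 6 | Y2
40 | D | 3 | Y2
After GROUP BY (2 rows):
users.score | max_price
6 | 70
3 | 40
After ORDER BY (2 rows):
users.score | max_price
6 | 70
3 | 40

== RESULT ==
users.score | max_price
6 | 70
3 | 40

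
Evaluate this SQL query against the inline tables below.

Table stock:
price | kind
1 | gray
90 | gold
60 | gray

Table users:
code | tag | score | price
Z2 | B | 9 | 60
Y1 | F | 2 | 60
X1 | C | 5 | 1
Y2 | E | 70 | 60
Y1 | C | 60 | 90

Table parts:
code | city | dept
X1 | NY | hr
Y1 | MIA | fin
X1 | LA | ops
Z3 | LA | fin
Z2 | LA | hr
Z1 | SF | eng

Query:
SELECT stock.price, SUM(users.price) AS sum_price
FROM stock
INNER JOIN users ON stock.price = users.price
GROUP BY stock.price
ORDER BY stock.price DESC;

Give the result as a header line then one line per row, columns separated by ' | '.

After JOIN users (5 rows):
stock.price | stock.kind | users.code | users.tag | users.score | users.price
1 | gray | X1 | C | 5 | 1
90 | gold | Y1 | C | 60 | 90
60 | gray | Z2 | B | 9 | 60
60 | gray | Y1 | F | 2 | 60
60 | gray | Y2 | E | 70 | 60
After GROUP BY (3 rows):
stock.price | sum_price
1 | 1
90 | 90
60 | 180
After ORDER BY (3 rows):
stock.price | sum_price
90 | 90
60 | 180
1 | 1

== RESULT ==
stock.price | sum_price
90 | 90
60 | 180
1 | 1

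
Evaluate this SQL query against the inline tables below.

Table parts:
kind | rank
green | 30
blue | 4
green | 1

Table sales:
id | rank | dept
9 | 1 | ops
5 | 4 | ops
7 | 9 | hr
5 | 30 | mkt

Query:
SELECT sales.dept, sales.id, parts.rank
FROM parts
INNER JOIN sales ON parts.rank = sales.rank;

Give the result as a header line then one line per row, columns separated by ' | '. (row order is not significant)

== RESULT ==
sales.dept | sales.id | parts.rank
mkt | 5 | 30
ops | 5 | 4
ops | 9 | 1

Derivation:
After JOIN sales (3 rows):
parts.kind | parts.rank | sales.id | sales.rank | sales.dept
green | 30 | 5 | 30 | mkt
blue | 4 | 5 | 4 | ops
green | 1 | 9 | 1 | ops
After SELECT (3 rows):
sales.dept | sales.id | parts.rank
mkt | 5 | 30
ops | 5 | 4
ops | 9 | 1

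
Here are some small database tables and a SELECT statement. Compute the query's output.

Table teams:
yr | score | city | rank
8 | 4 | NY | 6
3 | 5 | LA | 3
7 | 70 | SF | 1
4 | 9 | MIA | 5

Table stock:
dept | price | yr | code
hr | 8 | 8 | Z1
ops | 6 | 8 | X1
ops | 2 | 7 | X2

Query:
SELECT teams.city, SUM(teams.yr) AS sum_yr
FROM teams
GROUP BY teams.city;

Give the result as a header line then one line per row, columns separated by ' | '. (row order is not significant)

After GROUP BY (4 rows):
teams.city | sum_yr
NY | 8
LA | 3
SF | 7
MIA | 4

== RESULT ==
teams.city | sum_yr
NY | 8
LA | 3
SF | 7
MIA | 4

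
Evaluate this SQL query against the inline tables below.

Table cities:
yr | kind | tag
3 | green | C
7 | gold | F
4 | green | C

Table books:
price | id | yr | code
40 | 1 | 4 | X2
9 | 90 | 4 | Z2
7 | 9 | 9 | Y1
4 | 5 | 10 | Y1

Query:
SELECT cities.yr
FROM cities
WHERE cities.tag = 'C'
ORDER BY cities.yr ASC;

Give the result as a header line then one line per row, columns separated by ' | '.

== RESULT ==
cities.yr
3
4

Derivation:
After WHERE (2 rows):
cities.yr | cities.kind | cities.tag
3 | green | C
4 | green | C
After SELECT (2 rows):
cities.yr
3
4
After ORDER BY (2 rows):
cities.yr
3
4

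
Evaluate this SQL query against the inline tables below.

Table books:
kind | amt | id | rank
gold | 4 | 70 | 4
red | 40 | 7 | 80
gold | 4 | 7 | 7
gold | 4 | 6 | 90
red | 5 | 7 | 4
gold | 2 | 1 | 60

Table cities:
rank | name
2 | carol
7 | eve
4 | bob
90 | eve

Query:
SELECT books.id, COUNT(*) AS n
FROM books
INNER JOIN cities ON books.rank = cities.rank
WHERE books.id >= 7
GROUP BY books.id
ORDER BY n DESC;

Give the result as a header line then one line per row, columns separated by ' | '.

== RESULT ==
books.id | n
7 | 2
70 | 1

Derivation:
After JOIN cities (4 rows):
books.kind | books.amt | books.id | books.rank | cities.rank | cities.name
gold | 4 | 70 | 4 | 4 | bob
gold | 4 | 7 | 7 | 7 | eve
gold | 4 | 6 | 90 | 90 | eve
red | 5 | 7 | 4 | 4 | bob
After WHERE (3 rows):
books.kind | books.amt | books.id | books.rank | cities.rank | cities.name
gold | 4 | 70 | 4 | 4 | bob
gold | 4 | 7 | 7 | 7 | eve
red | 5 | 7 | 4 | 4 | bob
After GROUP BY (2 rows):
books.id | n
70 | 1
7 | 2
After ORDER BY (2 rows):
books.id | n
7 | 2
70 | 1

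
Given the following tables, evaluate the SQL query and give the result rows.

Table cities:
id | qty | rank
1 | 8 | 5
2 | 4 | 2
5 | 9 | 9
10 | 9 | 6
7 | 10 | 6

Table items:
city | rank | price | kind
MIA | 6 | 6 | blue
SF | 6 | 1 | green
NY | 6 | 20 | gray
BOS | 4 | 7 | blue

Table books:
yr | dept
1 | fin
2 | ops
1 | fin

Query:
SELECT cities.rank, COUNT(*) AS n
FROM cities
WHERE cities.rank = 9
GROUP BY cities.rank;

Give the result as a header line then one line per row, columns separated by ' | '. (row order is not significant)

After WHERE (1 rows):
cities.id | cities.qty | cities.rank
5 | 9 | 9
After GROUP BY (1 rows):
cities.rank | n
9 | 1

== RESULT ==
cities.rank | n
9 | 1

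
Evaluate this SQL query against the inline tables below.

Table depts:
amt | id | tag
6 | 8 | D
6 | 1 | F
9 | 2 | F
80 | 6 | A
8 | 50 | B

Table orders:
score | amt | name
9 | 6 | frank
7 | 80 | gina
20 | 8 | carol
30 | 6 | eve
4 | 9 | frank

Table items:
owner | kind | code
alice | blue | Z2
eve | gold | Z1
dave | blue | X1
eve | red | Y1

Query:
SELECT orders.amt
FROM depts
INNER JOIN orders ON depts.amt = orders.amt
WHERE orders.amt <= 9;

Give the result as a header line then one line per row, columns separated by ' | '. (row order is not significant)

After JOIN orders (7 rows):
depts.amt | depts.id | depts.tag | orders.score | orders.amt | orders.name
6 | 8 | D | 9 | 6 | frank
6 | 8 | D | 30 | 6 | eve
6 | 1 | F | 9 | 6 | frank
6 | 1 | F | 30 | 6 | eve
9 | 2 | F | 4 | 9 | frank
80 | 6 | A | 7 | 80 | gina
8 | 50 | B | 20 | 8 | carol
After WHERE (6 rows):
depts.amt | depts.id | depts.tag | orders.score | orders.amt | orders.name
6 | 8 | D | 9 | 6 | frank
6 | 8 | D | 30 | 6 | eve
6 | 1 | F | 9 | 6 | frank
6 | 1 | F | 30 | 6 | eve
9 | 2 | F | 4 | 9 | frank
8 | 50 | B | 20 | 8 | carol
After SELECT (6 rows):
orders.amt
6
6
6
6
9
8

== RESULT ==
orders.amt
6
6
6
6
9
8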